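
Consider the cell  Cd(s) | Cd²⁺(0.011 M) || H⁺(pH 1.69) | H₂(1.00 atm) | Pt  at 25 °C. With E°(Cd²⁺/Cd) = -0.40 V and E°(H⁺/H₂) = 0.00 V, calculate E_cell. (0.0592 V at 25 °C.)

0.36 V

The hydrogen couple is the cathode, so E°_cell = 0.40 V; n = 2.
[H⁺] = 10^(−1.69) = 0.020 M, and Q = [Cd²⁺]·P(H₂) / [H⁺]^2 = 26.4.
E = E° − (0.0592/2) log Q = 0.40 − (0.0592/2)(1.421) = 0.358 V.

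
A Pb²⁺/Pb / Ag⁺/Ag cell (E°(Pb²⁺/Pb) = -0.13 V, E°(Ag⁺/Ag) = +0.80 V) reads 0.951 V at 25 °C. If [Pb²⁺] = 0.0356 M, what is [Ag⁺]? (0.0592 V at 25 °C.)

0.43 M

From the Nernst equation, log Q = n(E° − E)/0.0592 = 2(0.93 − 0.951)/0.0592 = -0.709, so Q = 0.195.
With Q = [Pb²⁺]/[Ag⁺]^2 and the known concentrations, [Ag⁺]^2 in the denominator gives [Ag⁺] = 0.43 M.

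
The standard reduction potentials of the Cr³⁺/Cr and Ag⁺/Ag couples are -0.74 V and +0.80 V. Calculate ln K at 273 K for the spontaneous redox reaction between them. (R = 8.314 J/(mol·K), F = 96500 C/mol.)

E°_cell = +0.80 − (-0.74) = 1.54 V, with n = 3 electrons transferred.
At equilibrium E = 0, so the Nernst equation gives ln K = nFE°/RT = (3)(96500)(1.54)/((8.314)(273)) = 196.42.

ln K = 196.4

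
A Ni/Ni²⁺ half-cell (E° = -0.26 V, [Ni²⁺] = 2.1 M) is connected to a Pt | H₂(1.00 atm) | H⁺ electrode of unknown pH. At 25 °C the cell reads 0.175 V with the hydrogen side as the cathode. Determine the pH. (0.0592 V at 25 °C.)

E°_cell = 0.26 V and n = 2.
log Q = n(E° − E)/0.0592 = 2×(0.26 − 0.175)/0.0592 = 2.872.
With Q = [Ni²⁺]·P(H₂) / [H⁺]^2, solving for [H⁺] gives log[H⁺] = -1.275, so pH = 1.27.

pH = 1.27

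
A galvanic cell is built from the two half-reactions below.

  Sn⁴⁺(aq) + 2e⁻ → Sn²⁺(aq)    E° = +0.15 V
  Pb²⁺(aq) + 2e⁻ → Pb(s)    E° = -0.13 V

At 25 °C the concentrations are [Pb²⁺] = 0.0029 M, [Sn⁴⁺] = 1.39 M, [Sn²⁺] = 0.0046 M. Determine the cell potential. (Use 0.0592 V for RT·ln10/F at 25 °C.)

0.429 V

The Sn⁴⁺/Sn²⁺ couple has the higher reduction potential and acts as the cathode, so E°_cell = +0.15 − (-0.13) = 0.28 V.
Balancing electrons gives n = 2; the reaction quotient is Q = [Pb²⁺]·[Sn²⁺]/[Sn⁴⁺] = 9.6 × 10^-6.
At 25 °C, E = E° − (0.0592/n) log Q = 0.28 − (0.0592/2)(-5.018) = 0.280 + 0.149 = 0.429 V.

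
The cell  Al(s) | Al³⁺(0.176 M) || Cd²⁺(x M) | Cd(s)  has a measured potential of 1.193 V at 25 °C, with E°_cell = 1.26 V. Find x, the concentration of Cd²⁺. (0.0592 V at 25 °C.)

0.0017 M

From the Nernst equation, log Q = n(E° − E)/0.0592 = 6(1.26 − 1.193)/0.0592 = 6.791, so Q = 6.17 × 10^6.
With Q = [Al³⁺]^2/[Cd²⁺]^3 and the known concentrations, [Cd²⁺]^3 in the denominator gives [Cd²⁺] = 0.0017 M.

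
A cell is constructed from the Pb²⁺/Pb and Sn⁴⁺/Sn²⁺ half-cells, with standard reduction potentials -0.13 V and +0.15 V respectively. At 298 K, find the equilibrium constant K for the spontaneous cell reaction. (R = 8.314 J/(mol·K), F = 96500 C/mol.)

3 × 10^9

E°_cell = +0.15 − (-0.13) = 0.28 V, with n = 2 electrons transferred.
At equilibrium E = 0, so the Nernst equation gives ln K = nFE°/RT = (2)(96500)(0.28)/((8.314)(298)) = 21.81.
K = e^21.81 = 3 × 10^9.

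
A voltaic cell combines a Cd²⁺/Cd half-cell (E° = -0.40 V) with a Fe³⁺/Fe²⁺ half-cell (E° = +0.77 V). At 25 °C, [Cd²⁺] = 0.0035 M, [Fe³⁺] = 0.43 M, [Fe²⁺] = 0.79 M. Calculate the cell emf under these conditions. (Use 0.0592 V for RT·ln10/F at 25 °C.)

The Fe³⁺/Fe²⁺ couple has the higher reduction potential and acts as the cathode, so E°_cell = +0.77 − (-0.40) = 1.17 V.
Balancing electrons gives n = 2; the reaction quotient is Q = [Cd²⁺]·[Fe²⁺]^2/[Fe³⁺]^2 = 0.0118.
At 25 °C, E = E° − (0.0592/n) log Q = 1.17 − (0.0592/2)(-1.928) = 1.170 + 0.057 = 1.227 V.

1.23 V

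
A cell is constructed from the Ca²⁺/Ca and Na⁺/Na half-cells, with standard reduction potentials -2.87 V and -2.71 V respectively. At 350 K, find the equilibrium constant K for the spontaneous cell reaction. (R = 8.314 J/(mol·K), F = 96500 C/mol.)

4.1 × 10^4

E°_cell = -2.71 − (-2.87) = 0.16 V, with n = 2 electrons transferred.
At equilibrium E = 0, so the Nernst equation gives ln K = nFE°/RT = (2)(96500)(0.16)/((8.314)(350)) = 10.61.
K = e^10.61 = 4.1 × 10^4.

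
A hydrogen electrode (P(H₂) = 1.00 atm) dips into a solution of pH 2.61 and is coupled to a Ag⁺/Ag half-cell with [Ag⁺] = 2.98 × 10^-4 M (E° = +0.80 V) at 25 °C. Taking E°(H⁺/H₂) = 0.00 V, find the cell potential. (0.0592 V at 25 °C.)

The Ag⁺/Ag couple is the cathode, so E°_cell = 0.80 V; n = 2.
[H⁺] = 10^(−2.61) = 0.0025 M, and Q = [H⁺]^2 / ([Ag⁺]^2·P(H₂)) = 67.9.
E = E° − (0.0592/2) log Q = 0.80 − (0.0592/2)(1.832) = 0.746 V.

0.75 V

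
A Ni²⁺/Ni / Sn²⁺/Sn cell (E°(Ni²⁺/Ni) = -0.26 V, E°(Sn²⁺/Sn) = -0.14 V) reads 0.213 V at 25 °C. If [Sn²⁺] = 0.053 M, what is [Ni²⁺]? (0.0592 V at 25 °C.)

3.8 × 10^-5 M

From the Nernst equation, log Q = n(E° − E)/0.0592 = 2(0.12 − 0.213)/0.0592 = -3.142, so Q = 7.21 × 10^-4.
With Q = [Ni²⁺]/[Sn²⁺] and the known concentrations, [Ni²⁺] in the numerator gives [Ni²⁺] = 3.8 × 10^-5 M.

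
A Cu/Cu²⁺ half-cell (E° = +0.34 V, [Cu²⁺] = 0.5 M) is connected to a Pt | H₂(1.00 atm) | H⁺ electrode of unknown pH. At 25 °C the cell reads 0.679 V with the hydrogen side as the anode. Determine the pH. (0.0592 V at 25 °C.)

E°_cell = 0.34 V and n = 2.
log Q = n(E° − E)/0.0592 = 2×(0.34 − 0.679)/0.0592 = -11.453.
With Q = [H⁺]^2 / ([Cu²⁺]·P(H₂)), solving for [H⁺] gives log[H⁺] = -5.877, so pH = 5.88.

pH = 5.88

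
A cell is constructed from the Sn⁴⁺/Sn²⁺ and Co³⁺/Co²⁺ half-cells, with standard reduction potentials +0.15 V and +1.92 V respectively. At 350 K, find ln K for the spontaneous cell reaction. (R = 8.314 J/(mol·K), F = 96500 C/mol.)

E°_cell = +1.92 − (+0.15) = 1.77 V, with n = 2 electrons transferred.
At equilibrium E = 0, so the Nernst equation gives ln K = nFE°/RT = (2)(96500)(1.77)/((8.314)(350)) = 117.40.

ln K = 117.4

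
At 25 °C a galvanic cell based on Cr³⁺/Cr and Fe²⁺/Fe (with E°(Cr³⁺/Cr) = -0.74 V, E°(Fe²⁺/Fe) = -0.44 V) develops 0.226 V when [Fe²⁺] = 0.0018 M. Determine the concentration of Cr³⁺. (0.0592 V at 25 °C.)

0.43 M

From the Nernst equation, log Q = n(E° − E)/0.0592 = 6(0.30 − 0.226)/0.0592 = 7.500, so Q = 3.16 × 10^7.
With Q = [Cr³⁺]^2/[Fe²⁺]^3 and the known concentrations, [Cr³⁺]^2 in the numerator gives [Cr³⁺] = 0.43 M.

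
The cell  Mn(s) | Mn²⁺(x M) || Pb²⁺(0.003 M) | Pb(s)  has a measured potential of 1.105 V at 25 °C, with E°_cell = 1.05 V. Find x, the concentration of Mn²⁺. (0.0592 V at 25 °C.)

From the Nernst equation, log Q = n(E° − E)/0.0592 = 2(1.05 − 1.105)/0.0592 = -1.858, so Q = 0.0139.
With Q = [Mn²⁺]/[Pb²⁺] and the known concentrations, [Mn²⁺] in the numerator gives [Mn²⁺] = 4.2 × 10^-5 M.

4.2 × 10^-5 M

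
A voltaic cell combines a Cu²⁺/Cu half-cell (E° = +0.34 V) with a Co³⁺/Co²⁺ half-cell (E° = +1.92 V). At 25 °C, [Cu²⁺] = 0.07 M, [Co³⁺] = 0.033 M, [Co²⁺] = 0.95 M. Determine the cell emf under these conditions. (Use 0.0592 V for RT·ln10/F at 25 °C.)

The Co³⁺/Co²⁺ couple has the higher reduction potential and acts as the cathode, so E°_cell = +1.92 − (+0.34) = 1.58 V.
Balancing electrons gives n = 2; the reaction quotient is Q = [Cu²⁺]·[Co²⁺]^2/[Co³⁺]^2 = 58.0.
At 25 °C, E = E° − (0.0592/n) log Q = 1.58 − (0.0592/2)(1.764) = 1.580 − 0.052 = 1.528 V.

1.53 V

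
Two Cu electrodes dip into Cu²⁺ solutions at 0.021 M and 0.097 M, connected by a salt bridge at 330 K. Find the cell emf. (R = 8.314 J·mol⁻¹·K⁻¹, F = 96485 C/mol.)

0.022 V

Both half-cells are Cu²⁺/Cu, so E°_cell = 0. The concentrated side is the cathode; the cell reaction moves Cu²⁺ from high to low concentration with n = 2.
Q = [Cu²⁺]_dilute/[Cu²⁺]_conc = 0.021/0.097 = 0.216.
E = 0 − (RT/nF) ln Q = −((8.314×330)/(2×96485))(-1.530) = 0.0218 V.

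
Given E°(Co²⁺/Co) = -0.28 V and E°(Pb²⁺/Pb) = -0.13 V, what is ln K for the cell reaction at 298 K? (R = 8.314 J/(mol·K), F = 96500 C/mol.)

E°_cell = -0.13 − (-0.28) = 0.15 V, with n = 2 electrons transferred.
At equilibrium E = 0, so the Nernst equation gives ln K = nFE°/RT = (2)(96500)(0.15)/((8.314)(298)) = 11.68.

ln K = 11.7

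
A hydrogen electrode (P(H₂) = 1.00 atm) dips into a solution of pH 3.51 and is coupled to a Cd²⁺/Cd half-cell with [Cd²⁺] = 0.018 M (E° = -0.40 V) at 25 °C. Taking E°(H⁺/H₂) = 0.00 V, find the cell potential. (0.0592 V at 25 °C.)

0.24 V

The hydrogen couple is the cathode, so E°_cell = 0.40 V; n = 2.
[H⁺] = 10^(−3.51) = 3.1 × 10^-4 M, and Q = [Cd²⁺]·P(H₂) / [H⁺]^2 = 1.88 × 10^5.
E = E° − (0.0592/2) log Q = 0.40 − (0.0592/2)(5.275) = 0.244 V.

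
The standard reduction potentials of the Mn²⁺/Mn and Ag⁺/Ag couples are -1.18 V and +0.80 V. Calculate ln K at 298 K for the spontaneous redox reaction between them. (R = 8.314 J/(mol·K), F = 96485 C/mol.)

E°_cell = +0.80 − (-1.18) = 1.98 V, with n = 2 electrons transferred.
At equilibrium E = 0, so the Nernst equation gives ln K = nFE°/RT = (2)(96485)(1.98)/((8.314)(298)) = 154.22.

ln K = 154.2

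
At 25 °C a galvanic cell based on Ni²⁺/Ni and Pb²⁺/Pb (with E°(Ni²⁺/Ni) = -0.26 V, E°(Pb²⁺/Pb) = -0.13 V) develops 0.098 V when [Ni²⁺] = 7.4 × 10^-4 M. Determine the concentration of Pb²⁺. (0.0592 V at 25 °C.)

6.1 × 10^-5 M

From the Nernst equation, log Q = n(E° − E)/0.0592 = 2(0.13 − 0.098)/0.0592 = 1.081, so Q = 12.1.
With Q = [Ni²⁺]/[Pb²⁺] and the known concentrations, [Pb²⁺] in the denominator gives [Pb²⁺] = 6.1 × 10^-5 M.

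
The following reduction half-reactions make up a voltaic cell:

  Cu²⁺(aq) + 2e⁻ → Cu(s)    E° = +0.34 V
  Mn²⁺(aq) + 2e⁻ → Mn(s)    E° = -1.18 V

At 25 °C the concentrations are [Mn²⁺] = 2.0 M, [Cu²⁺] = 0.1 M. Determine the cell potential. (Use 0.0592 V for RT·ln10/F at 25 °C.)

1.48 V

The Cu²⁺/Cu couple has the higher reduction potential and acts as the cathode, so E°_cell = +0.34 − (-1.18) = 1.52 V.
Balancing electrons gives n = 2; the reaction quotient is Q = [Mn²⁺]/[Cu²⁺] = 20.0.
At 25 °C, E = E° − (0.0592/n) log Q = 1.52 − (0.0592/2)(1.301) = 1.520 − 0.039 = 1.481 V.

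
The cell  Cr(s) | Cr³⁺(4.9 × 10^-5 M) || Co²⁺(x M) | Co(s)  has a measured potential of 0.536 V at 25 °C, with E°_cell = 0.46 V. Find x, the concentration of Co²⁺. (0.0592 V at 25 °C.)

From the Nernst equation, log Q = n(E° − E)/0.0592 = 6(0.46 − 0.536)/0.0592 = -7.703, so Q = 1.98 × 10^-8.
With Q = [Cr³⁺]^2/[Co²⁺]^3 and the known concentrations, [Co²⁺]^3 in the denominator gives [Co²⁺] = 0.49 M.

0.49 M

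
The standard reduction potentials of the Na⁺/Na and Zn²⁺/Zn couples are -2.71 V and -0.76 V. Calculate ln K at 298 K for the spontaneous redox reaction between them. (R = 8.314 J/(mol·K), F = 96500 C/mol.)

E°_cell = -0.76 − (-2.71) = 1.95 V, with n = 2 electrons transferred.
At equilibrium E = 0, so the Nernst equation gives ln K = nFE°/RT = (2)(96500)(1.95)/((8.314)(298)) = 151.90.

ln K = 151.9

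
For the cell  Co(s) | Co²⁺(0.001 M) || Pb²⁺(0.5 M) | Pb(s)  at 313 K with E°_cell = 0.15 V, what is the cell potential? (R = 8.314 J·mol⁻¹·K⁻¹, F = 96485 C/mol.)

Balancing electrons gives n = 2; the reaction quotient is Q = [Co²⁺]/[Pb²⁺] = 0.00200.
E = E° − (RT/nF) ln Q = 0.15 − (8.314×313)/(2×96485) × (-6.215) = 0.150 + 0.084 = 0.234 V.

0.234 V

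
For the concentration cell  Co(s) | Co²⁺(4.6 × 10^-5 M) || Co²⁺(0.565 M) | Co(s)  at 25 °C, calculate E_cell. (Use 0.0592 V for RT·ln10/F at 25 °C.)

0.12 V

Both half-cells are Co²⁺/Co, so E°_cell = 0. The concentrated side is the cathode; the cell reaction moves Co²⁺ from high to low concentration with n = 2.
Q = [Co²⁺]_dilute/[Co²⁺]_conc = 4.6 × 10^-5/0.565 = 8.14 × 10^-5.
E = 0 − (0.0592/2) log Q = −(0.0592/2)(-4.089) = 0.1210 V.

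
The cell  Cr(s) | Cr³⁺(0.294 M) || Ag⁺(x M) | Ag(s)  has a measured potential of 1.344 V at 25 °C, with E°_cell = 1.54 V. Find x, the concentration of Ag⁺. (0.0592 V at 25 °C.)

From the Nernst equation, log Q = n(E° − E)/0.0592 = 3(1.54 − 1.344)/0.0592 = 9.932, so Q = 8.56 × 10^9.
With Q = [Cr³⁺]/[Ag⁺]^3 and the known concentrations, [Ag⁺]^3 in the denominator gives [Ag⁺] = 3.3 × 10^-4 M.

3.3 × 10^-4 M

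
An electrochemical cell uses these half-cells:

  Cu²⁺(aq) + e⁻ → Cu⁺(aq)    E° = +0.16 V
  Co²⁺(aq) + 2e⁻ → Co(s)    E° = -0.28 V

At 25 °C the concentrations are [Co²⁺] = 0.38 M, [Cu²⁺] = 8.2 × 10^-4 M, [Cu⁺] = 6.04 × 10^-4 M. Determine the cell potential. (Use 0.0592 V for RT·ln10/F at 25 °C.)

The Cu²⁺/Cu⁺ couple has the higher reduction potential and acts as the cathode, so E°_cell = +0.16 − (-0.28) = 0.44 V.
Balancing electrons gives n = 2; the reaction quotient is Q = [Co²⁺]·[Cu⁺]^2/[Cu²⁺]^2 = 0.206.
At 25 °C, E = E° − (0.0592/n) log Q = 0.44 − (0.0592/2)(-0.686) = 0.440 + 0.020 = 0.460 V.

0.460 V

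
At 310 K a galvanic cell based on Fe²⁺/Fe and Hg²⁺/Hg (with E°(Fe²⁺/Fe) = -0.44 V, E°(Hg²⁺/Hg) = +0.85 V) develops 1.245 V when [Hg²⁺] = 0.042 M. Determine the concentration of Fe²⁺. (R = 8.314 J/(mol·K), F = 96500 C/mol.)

1.2 M

From the Nernst equation, ln Q = nF(E° − E)/RT = 2×96500×(1.29 − 1.245)/(8.314×310) = 3.370, so Q = 29.1.
With Q = [Fe²⁺]/[Hg²⁺] and the known concentrations, [Fe²⁺] in the numerator gives [Fe²⁺] = 1.2 M.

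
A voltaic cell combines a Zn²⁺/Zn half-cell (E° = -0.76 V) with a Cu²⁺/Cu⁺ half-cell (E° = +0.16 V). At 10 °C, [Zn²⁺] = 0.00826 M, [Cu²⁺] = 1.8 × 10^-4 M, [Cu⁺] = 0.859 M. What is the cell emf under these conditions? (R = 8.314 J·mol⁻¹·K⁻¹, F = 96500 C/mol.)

The Cu²⁺/Cu⁺ couple has the higher reduction potential and acts as the cathode, so E°_cell = +0.16 − (-0.76) = 0.92 V.
Balancing electrons gives n = 2; the reaction quotient is Q = [Zn²⁺]·[Cu⁺]^2/[Cu²⁺]^2 = 1.88 × 10^5.
E = E° − (RT/nF) ln Q = 0.92 − (8.314×283)/(2×96500) × (12.145) = 0.920 − 0.148 = 0.772 V.

0.772 V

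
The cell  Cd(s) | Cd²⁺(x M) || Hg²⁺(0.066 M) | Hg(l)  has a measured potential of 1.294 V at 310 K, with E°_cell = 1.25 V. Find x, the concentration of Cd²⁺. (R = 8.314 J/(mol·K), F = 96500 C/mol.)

0.0024 M

From the Nernst equation, ln Q = nF(E° − E)/RT = 2×96500×(1.25 − 1.294)/(8.314×310) = -3.295, so Q = 0.0371.
With Q = [Cd²⁺]/[Hg²⁺] and the known concentrations, [Cd²⁺] in the numerator gives [Cd²⁺] = 0.0024 M.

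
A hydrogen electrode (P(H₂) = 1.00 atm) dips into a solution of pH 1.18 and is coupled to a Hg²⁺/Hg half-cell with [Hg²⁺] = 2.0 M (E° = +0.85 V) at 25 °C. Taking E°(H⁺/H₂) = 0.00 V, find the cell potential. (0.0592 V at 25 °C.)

The Hg²⁺/Hg couple is the cathode, so E°_cell = 0.85 V; n = 2.
[H⁺] = 10^(−1.18) = 0.066 M, and Q = [H⁺]^2 / ([Hg²⁺]·P(H₂)) = 0.00218.
E = E° − (0.0592/2) log Q = 0.85 − (0.0592/2)(-2.661) = 0.929 V.

0.93 V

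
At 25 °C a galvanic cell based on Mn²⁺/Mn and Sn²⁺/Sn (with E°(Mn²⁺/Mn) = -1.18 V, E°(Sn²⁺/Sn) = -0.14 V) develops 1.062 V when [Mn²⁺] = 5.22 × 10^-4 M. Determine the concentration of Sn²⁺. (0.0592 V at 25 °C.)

0.0029 M

From the Nernst equation, log Q = n(E° − E)/0.0592 = 2(1.04 − 1.062)/0.0592 = -0.743, so Q = 0.181.
With Q = [Mn²⁺]/[Sn²⁺] and the known concentrations, [Sn²⁺] in the denominator gives [Sn²⁺] = 0.0029 M.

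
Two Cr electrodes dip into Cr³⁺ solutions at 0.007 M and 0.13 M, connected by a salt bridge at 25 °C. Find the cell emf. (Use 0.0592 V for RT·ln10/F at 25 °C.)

Both half-cells are Cr³⁺/Cr, so E°_cell = 0. The concentrated side is the cathode; the cell reaction moves Cr³⁺ from high to low concentration with n = 3.
Q = [Cr³⁺]_dilute/[Cr³⁺]_conc = 0.007/0.13 = 0.0538.
E = 0 − (0.0592/3) log Q = −(0.0592/3)(-1.269) = 0.0250 V.

0.025 V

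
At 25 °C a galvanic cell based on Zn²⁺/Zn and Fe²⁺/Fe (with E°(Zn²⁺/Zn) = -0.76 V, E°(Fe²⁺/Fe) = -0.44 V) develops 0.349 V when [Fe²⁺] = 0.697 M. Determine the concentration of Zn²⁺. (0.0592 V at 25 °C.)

From the Nernst equation, log Q = n(E° − E)/0.0592 = 2(0.32 − 0.349)/0.0592 = -0.980, so Q = 0.105.
With Q = [Zn²⁺]/[Fe²⁺] and the known concentrations, [Zn²⁺] in the numerator gives [Zn²⁺] = 0.073 M.

0.073 M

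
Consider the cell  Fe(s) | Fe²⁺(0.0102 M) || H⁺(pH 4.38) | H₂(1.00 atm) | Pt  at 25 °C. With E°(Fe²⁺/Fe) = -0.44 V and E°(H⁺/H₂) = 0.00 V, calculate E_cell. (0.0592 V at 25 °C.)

0.24 V

The hydrogen couple is the cathode, so E°_cell = 0.44 V; n = 2.
[H⁺] = 10^(−4.38) = 4.2 × 10^-5 M, and Q = [Fe²⁺]·P(H₂) / [H⁺]^2 = 5.87 × 10^6.
E = E° − (0.0592/2) log Q = 0.44 − (0.0592/2)(6.769) = 0.240 V.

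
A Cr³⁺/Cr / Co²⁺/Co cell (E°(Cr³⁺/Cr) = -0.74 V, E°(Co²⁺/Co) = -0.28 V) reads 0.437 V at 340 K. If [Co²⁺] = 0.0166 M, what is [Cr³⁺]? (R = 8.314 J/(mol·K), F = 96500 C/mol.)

0.023 M

From the Nernst equation, ln Q = nF(E° − E)/RT = 6×96500×(0.46 − 0.437)/(8.314×340) = 4.711, so Q = 111.
With Q = [Cr³⁺]^2/[Co²⁺]^3 and the known concentrations, [Cr³⁺]^2 in the numerator gives [Cr³⁺] = 0.023 M.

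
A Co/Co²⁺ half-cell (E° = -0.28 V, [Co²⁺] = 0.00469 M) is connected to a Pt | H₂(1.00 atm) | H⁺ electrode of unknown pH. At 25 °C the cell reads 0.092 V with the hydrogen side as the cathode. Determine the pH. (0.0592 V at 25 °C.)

pH = 4.34

E°_cell = 0.28 V and n = 2.
log Q = n(E° − E)/0.0592 = 2×(0.28 − 0.092)/0.0592 = 6.351.
With Q = [Co²⁺]·P(H₂) / [H⁺]^2, solving for [H⁺] gives log[H⁺] = -4.340, so pH = 4.34.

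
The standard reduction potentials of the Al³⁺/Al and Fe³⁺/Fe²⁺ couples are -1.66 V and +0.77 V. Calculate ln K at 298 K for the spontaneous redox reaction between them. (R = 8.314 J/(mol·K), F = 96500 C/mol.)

ln K = 283.9

E°_cell = +0.77 − (-1.66) = 2.43 V, with n = 3 electrons transferred.
At equilibrium E = 0, so the Nernst equation gives ln K = nFE°/RT = (3)(96500)(2.43)/((8.314)(298)) = 283.94.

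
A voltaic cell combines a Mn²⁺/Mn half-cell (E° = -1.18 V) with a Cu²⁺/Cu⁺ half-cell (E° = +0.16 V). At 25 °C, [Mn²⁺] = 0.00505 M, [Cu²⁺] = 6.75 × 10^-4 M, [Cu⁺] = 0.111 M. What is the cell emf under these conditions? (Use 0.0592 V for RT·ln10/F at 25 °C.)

1.28 V

The Cu²⁺/Cu⁺ couple has the higher reduction potential and acts as the cathode, so E°_cell = +0.16 − (-1.18) = 1.34 V.
Balancing electrons gives n = 2; the reaction quotient is Q = [Mn²⁺]·[Cu⁺]^2/[Cu²⁺]^2 = 137.
At 25 °C, E = E° − (0.0592/n) log Q = 1.34 − (0.0592/2)(2.135) = 1.340 − 0.063 = 1.277 V.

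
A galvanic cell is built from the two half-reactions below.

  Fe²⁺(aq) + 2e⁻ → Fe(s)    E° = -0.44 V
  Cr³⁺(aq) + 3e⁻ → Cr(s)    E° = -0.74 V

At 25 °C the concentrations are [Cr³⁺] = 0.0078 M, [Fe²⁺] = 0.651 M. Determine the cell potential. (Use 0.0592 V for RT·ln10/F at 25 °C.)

The Fe²⁺/Fe couple has the higher reduction potential and acts as the cathode, so E°_cell = -0.44 − (-0.74) = 0.30 V.
Balancing electrons gives n = 6; the reaction quotient is Q = [Cr³⁺]^2/[Fe²⁺]^3 = 2.21 × 10^-4.
At 25 °C, E = E° − (0.0592/n) log Q = 0.30 − (0.0592/6)(-3.657) = 0.300 + 0.036 = 0.336 V.

0.336 V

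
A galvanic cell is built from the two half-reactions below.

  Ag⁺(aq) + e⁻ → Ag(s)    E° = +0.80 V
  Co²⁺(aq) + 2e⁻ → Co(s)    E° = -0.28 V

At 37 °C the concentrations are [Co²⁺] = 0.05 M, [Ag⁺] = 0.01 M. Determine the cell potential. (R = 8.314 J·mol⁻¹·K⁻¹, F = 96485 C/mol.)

The Ag⁺/Ag couple has the higher reduction potential and acts as the cathode, so E°_cell = +0.80 − (-0.28) = 1.08 V.
Balancing electrons gives n = 2; the reaction quotient is Q = [Co²⁺]/[Ag⁺]^2 = 500.
E = E° − (RT/nF) ln Q = 1.08 − (8.314×310)/(2×96485) × (6.215) = 1.080 − 0.083 = 0.997 V.

0.997 V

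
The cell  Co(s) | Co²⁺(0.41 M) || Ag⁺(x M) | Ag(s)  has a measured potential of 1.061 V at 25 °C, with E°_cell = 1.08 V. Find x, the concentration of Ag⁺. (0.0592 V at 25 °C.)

0.31 M

From the Nernst equation, log Q = n(E° − E)/0.0592 = 2(1.08 − 1.061)/0.0592 = 0.642, so Q = 4.38.
With Q = [Co²⁺]/[Ag⁺]^2 and the known concentrations, [Ag⁺]^2 in the denominator gives [Ag⁺] = 0.31 M.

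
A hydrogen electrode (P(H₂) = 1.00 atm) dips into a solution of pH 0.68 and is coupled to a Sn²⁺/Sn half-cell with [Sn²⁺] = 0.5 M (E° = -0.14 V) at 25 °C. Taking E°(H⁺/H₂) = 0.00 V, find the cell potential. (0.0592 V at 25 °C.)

The hydrogen couple is the cathode, so E°_cell = 0.14 V; n = 2.
[H⁺] = 10^(−0.68) = 0.21 M, and Q = [Sn²⁺]·P(H₂) / [H⁺]^2 = 11.5.
E = E° − (0.0592/2) log Q = 0.14 − (0.0592/2)(1.059) = 0.109 V.

0.11 V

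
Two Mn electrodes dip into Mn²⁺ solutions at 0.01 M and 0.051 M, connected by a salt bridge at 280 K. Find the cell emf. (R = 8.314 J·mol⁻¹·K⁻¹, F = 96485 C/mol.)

Both half-cells are Mn²⁺/Mn, so E°_cell = 0. The concentrated side is the cathode; the cell reaction moves Mn²⁺ from high to low concentration with n = 2.
Q = [Mn²⁺]_dilute/[Mn²⁺]_conc = 0.01/0.051 = 0.196.
E = 0 − (RT/nF) ln Q = −((8.314×280)/(2×96485))(-1.629) = 0.0197 V.

0.020 V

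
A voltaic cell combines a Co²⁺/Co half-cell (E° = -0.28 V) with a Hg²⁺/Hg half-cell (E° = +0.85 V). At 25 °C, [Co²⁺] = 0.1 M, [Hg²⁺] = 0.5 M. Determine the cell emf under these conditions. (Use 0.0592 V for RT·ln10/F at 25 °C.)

1.15 V

The Hg²⁺/Hg couple has the higher reduction potential and acts as the cathode, so E°_cell = +0.85 − (-0.28) = 1.13 V.
Balancing electrons gives n = 2; the reaction quotient is Q = [Co²⁺]/[Hg²⁺] = 0.200.
At 25 °C, E = E° − (0.0592/n) log Q = 1.13 − (0.0592/2)(-0.699) = 1.130 + 0.021 = 1.151 V.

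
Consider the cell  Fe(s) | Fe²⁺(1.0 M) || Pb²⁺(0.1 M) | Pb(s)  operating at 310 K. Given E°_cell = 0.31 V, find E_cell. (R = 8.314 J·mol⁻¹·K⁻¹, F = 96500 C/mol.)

0.279 V

Balancing electrons gives n = 2; the reaction quotient is Q = [Fe²⁺]/[Pb²⁺] = 10.0.
E = E° − (RT/nF) ln Q = 0.31 − (8.314×310)/(2×96500) × (2.303) = 0.310 − 0.031 = 0.279 V.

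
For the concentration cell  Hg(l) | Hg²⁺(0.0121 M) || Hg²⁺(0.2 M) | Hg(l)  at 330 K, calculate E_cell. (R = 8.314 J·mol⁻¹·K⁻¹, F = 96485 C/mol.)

0.040 V

Both half-cells are Hg²⁺/Hg, so E°_cell = 0. The concentrated side is the cathode; the cell reaction moves Hg²⁺ from high to low concentration with n = 2.
Q = [Hg²⁺]_dilute/[Hg²⁺]_conc = 0.0121/0.2 = 0.0605.
E = 0 − (RT/nF) ln Q = −((8.314×330)/(2×96485))(-2.805) = 0.0399 V.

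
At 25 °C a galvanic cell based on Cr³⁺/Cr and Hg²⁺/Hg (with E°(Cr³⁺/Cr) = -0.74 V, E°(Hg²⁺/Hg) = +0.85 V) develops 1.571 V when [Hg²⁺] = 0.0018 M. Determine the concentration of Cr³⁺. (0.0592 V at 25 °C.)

From the Nernst equation, log Q = n(E° − E)/0.0592 = 6(1.59 − 1.571)/0.0592 = 1.926, so Q = 84.3.
With Q = [Cr³⁺]^2/[Hg²⁺]^3 and the known concentrations, [Cr³⁺]^2 in the numerator gives [Cr³⁺] = 7 × 10^-4 M.

7 × 10^-4 M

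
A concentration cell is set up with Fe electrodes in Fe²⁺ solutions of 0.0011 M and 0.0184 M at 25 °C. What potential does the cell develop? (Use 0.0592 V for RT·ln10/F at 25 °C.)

Both half-cells are Fe²⁺/Fe, so E°_cell = 0. The concentrated side is the cathode; the cell reaction moves Fe²⁺ from high to low concentration with n = 2.
Q = [Fe²⁺]_dilute/[Fe²⁺]_conc = 0.0011/0.0184 = 0.0598.
E = 0 − (0.0592/2) log Q = −(0.0592/2)(-1.223) = 0.0362 V.

0.036 V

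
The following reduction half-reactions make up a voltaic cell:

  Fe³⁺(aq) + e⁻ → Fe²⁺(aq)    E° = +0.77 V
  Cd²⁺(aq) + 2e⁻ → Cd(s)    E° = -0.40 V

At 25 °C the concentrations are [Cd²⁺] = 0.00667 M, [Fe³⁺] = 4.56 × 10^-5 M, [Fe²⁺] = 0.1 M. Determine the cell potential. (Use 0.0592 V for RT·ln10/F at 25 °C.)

1.04 V

The Fe³⁺/Fe²⁺ couple has the higher reduction potential and acts as the cathode, so E°_cell = +0.77 − (-0.40) = 1.17 V.
Balancing electrons gives n = 2; the reaction quotient is Q = [Cd²⁺]·[Fe²⁺]^2/[Fe³⁺]^2 = 3.21 × 10^4.
At 25 °C, E = E° − (0.0592/n) log Q = 1.17 − (0.0592/2)(4.506) = 1.170 − 0.133 = 1.037 V.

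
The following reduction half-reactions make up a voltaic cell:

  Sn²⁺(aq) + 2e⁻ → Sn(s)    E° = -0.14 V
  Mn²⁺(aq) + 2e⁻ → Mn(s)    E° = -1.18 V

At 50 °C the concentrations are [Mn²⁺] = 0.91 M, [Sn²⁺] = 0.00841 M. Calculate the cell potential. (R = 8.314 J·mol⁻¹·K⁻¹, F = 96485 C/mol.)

The Sn²⁺/Sn couple has the higher reduction potential and acts as the cathode, so E°_cell = -0.14 − (-1.18) = 1.04 V.
Balancing electrons gives n = 2; the reaction quotient is Q = [Mn²⁺]/[Sn²⁺] = 108.
E = E° − (RT/nF) ln Q = 1.04 − (8.314×323)/(2×96485) × (4.684) = 1.040 − 0.065 = 0.975 V.

0.975 V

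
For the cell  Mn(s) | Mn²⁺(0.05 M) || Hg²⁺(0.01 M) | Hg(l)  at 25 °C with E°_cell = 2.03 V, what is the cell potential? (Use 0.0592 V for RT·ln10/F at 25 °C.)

2.01 V

Balancing electrons gives n = 2; the reaction quotient is Q = [Mn²⁺]/[Hg²⁺] = 5.00.
At 25 °C, E = E° − (0.0592/n) log Q = 2.03 − (0.0592/2)(0.699) = 2.030 − 0.021 = 2.009 V.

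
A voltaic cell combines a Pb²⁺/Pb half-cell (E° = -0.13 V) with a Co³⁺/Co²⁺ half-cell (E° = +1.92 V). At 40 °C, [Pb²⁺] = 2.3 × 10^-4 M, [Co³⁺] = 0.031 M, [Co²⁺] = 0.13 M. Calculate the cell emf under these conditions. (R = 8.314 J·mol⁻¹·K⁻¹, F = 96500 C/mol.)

2.12 V

The Co³⁺/Co²⁺ couple has the higher reduction potential and acts as the cathode, so E°_cell = +1.92 − (-0.13) = 2.05 V.
Balancing electrons gives n = 2; the reaction quotient is Q = [Pb²⁺]·[Co²⁺]^2/[Co³⁺]^2 = 0.00404.
E = E° − (RT/nF) ln Q = 2.05 − (8.314×313)/(2×96500) × (-5.510) = 2.050 + 0.074 = 2.124 V.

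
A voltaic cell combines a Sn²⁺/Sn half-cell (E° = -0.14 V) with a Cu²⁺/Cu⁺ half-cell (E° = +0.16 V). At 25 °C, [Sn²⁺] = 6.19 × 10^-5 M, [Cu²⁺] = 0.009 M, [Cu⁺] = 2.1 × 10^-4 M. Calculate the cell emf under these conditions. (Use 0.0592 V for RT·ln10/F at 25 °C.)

0.521 V

The Cu²⁺/Cu⁺ couple has the higher reduction potential and acts as the cathode, so E°_cell = +0.16 − (-0.14) = 0.30 V.
Balancing electrons gives n = 2; the reaction quotient is Q = [Sn²⁺]·[Cu⁺]^2/[Cu²⁺]^2 = 3.37 × 10^-8.
At 25 °C, E = E° − (0.0592/n) log Q = 0.30 − (0.0592/2)(-7.472) = 0.300 + 0.221 = 0.521 V.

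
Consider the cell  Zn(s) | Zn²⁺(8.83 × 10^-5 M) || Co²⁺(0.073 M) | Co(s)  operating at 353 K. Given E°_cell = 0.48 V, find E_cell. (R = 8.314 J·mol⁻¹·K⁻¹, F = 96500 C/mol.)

0.582 V

Balancing electrons gives n = 2; the reaction quotient is Q = [Zn²⁺]/[Co²⁺] = 0.00121.
E = E° − (RT/nF) ln Q = 0.48 − (8.314×353)/(2×96500) × (-6.717) = 0.480 + 0.102 = 0.582 V.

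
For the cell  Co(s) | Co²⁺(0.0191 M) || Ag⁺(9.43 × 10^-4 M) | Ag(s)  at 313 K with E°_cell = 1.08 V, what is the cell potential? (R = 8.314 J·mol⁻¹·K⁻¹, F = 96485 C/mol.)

0.945 V

Balancing electrons gives n = 2; the reaction quotient is Q = [Co²⁺]/[Ag⁺]^2 = 2.15 × 10^4.
E = E° − (RT/nF) ln Q = 1.08 − (8.314×313)/(2×96485) × (9.975) = 1.080 − 0.135 = 0.945 V.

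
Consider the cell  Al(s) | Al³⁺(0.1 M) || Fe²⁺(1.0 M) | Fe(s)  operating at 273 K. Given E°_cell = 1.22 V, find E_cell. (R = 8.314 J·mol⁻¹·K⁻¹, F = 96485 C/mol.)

Balancing electrons gives n = 6; the reaction quotient is Q = [Al³⁺]^2/[Fe²⁺]^3 = 0.0100.
E = E° − (RT/nF) ln Q = 1.22 − (8.314×273)/(6×96485) × (-4.605) = 1.220 + 0.018 = 1.238 V.

1.24 V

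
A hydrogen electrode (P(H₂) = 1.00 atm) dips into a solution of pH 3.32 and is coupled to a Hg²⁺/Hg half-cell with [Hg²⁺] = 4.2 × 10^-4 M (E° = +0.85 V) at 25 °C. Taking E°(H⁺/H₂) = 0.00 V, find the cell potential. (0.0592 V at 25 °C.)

0.95 V

The Hg²⁺/Hg couple is the cathode, so E°_cell = 0.85 V; n = 2.
[H⁺] = 10^(−3.32) = 4.8 × 10^-4 M, and Q = [H⁺]^2 / ([Hg²⁺]·P(H₂)) = 5.45 × 10^-4.
E = E° − (0.0592/2) log Q = 0.85 − (0.0592/2)(-3.263) = 0.947 V.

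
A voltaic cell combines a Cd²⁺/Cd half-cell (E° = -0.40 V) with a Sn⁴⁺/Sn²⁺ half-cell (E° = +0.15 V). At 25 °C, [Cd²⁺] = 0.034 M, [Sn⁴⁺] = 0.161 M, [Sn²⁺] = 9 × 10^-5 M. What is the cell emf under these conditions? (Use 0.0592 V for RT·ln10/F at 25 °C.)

The Sn⁴⁺/Sn²⁺ couple has the higher reduction potential and acts as the cathode, so E°_cell = +0.15 − (-0.40) = 0.55 V.
Balancing electrons gives n = 2; the reaction quotient is Q = [Cd²⁺]·[Sn²⁺]/[Sn⁴⁺] = 1.9 × 10^-5.
At 25 °C, E = E° − (0.0592/n) log Q = 0.55 − (0.0592/2)(-4.721) = 0.550 + 0.140 = 0.690 V.

0.690 V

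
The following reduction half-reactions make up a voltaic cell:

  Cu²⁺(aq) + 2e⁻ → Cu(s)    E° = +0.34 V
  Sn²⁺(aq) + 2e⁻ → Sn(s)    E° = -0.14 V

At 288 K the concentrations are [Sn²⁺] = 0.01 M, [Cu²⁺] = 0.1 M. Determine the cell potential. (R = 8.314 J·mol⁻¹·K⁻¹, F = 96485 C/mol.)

0.509 V

The Cu²⁺/Cu couple has the higher reduction potential and acts as the cathode, so E°_cell = +0.34 − (-0.14) = 0.48 V.
Balancing electrons gives n = 2; the reaction quotient is Q = [Sn²⁺]/[Cu²⁺] = 0.100.
E = E° − (RT/nF) ln Q = 0.48 − (8.314×288)/(2×96485) × (-2.303) = 0.480 + 0.029 = 0.509 V.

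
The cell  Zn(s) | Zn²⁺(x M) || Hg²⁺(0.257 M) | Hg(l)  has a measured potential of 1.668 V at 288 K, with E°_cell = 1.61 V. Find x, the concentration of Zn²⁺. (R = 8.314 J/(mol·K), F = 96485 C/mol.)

0.0024 M

From the Nernst equation, ln Q = nF(E° − E)/RT = 2×96485×(1.61 − 1.668)/(8.314×288) = -4.674, so Q = 0.00933.
With Q = [Zn²⁺]/[Hg²⁺] and the known concentrations, [Zn²⁺] in the numerator gives [Zn²⁺] = 0.0024 M.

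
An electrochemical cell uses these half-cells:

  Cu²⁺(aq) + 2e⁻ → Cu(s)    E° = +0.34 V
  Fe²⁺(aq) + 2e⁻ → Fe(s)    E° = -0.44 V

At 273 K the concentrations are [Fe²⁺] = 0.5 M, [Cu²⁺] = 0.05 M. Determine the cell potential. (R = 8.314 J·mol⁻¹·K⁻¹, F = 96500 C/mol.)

The Cu²⁺/Cu couple has the higher reduction potential and acts as the cathode, so E°_cell = +0.34 − (-0.44) = 0.78 V.
Balancing electrons gives n = 2; the reaction quotient is Q = [Fe²⁺]/[Cu²⁺] = 10.0.
E = E° − (RT/nF) ln Q = 0.78 − (8.314×273)/(2×96500) × (2.303) = 0.780 − 0.027 = 0.753 V.

0.753 V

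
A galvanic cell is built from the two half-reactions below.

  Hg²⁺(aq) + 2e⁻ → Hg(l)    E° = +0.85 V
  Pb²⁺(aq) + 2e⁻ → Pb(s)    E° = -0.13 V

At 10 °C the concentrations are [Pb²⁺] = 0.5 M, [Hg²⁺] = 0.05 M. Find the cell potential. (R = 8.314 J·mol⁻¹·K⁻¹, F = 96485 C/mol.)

0.952 V

The Hg²⁺/Hg couple has the higher reduction potential and acts as the cathode, so E°_cell = +0.85 − (-0.13) = 0.98 V.
Balancing electrons gives n = 2; the reaction quotient is Q = [Pb²⁺]/[Hg²⁺] = 10.0.
E = E° − (RT/nF) ln Q = 0.98 − (8.314×283)/(2×96485) × (2.303) = 0.980 − 0.028 = 0.952 V.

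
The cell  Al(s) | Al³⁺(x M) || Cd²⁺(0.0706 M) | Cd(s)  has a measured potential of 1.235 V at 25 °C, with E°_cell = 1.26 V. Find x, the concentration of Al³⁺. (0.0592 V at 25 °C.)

From the Nernst equation, log Q = n(E° − E)/0.0592 = 6(1.26 − 1.235)/0.0592 = 2.534, so Q = 342.
With Q = [Al³⁺]^2/[Cd²⁺]^3 and the known concentrations, [Al³⁺]^2 in the numerator gives [Al³⁺] = 0.35 M.

0.35 M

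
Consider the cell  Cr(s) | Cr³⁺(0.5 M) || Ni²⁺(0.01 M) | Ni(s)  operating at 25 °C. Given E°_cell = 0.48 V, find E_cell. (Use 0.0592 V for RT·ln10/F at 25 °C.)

Balancing electrons gives n = 6; the reaction quotient is Q = [Cr³⁺]^2/[Ni²⁺]^3 = 2.5 × 10^5.
At 25 °C, E = E° − (0.0592/n) log Q = 0.48 − (0.0592/6)(5.398) = 0.480 − 0.053 = 0.427 V.

0.427 V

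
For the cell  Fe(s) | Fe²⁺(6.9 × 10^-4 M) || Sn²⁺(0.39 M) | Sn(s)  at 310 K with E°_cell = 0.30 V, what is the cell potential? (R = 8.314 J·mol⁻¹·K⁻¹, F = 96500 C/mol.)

0.385 V

Balancing electrons gives n = 2; the reaction quotient is Q = [Fe²⁺]/[Sn²⁺] = 0.00177.
E = E° − (RT/nF) ln Q = 0.30 − (8.314×310)/(2×96500) × (-6.337) = 0.300 + 0.085 = 0.385 V.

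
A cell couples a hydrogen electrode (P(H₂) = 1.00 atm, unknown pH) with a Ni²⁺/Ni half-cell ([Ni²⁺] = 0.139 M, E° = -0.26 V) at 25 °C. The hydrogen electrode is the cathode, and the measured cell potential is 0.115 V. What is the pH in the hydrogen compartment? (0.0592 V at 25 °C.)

pH = 2.88

E°_cell = 0.26 V and n = 2.
log Q = n(E° − E)/0.0592 = 2×(0.26 − 0.115)/0.0592 = 4.899.
With Q = [Ni²⁺]·P(H₂) / [H⁺]^2, solving for [H⁺] gives log[H⁺] = -2.878, so pH = 2.88.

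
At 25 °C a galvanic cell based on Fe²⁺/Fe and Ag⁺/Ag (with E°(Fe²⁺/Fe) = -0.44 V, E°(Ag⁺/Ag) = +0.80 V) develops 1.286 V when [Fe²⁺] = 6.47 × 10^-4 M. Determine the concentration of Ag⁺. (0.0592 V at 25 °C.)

0.15 M

From the Nernst equation, log Q = n(E° − E)/0.0592 = 2(1.24 − 1.286)/0.0592 = -1.554, so Q = 0.0279.
With Q = [Fe²⁺]/[Ag⁺]^2 and the known concentrations, [Ag⁺]^2 in the denominator gives [Ag⁺] = 0.15 M.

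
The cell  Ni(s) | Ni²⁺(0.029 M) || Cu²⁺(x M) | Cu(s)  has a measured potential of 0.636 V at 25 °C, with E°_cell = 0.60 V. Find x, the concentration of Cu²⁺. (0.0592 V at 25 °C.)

From the Nernst equation, log Q = n(E° − E)/0.0592 = 2(0.60 − 0.636)/0.0592 = -1.216, so Q = 0.0608.
With Q = [Ni²⁺]/[Cu²⁺] and the known concentrations, [Cu²⁺] in the denominator gives [Cu²⁺] = 0.48 M.

0.48 M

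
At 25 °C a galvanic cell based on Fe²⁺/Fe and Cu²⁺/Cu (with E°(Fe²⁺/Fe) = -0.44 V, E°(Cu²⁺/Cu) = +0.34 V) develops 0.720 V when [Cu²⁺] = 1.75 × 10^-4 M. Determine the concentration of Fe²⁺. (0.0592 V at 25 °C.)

0.019 M

From the Nernst equation, log Q = n(E° − E)/0.0592 = 2(0.78 − 0.720)/0.0592 = 2.027, so Q = 106.
With Q = [Fe²⁺]/[Cu²⁺] and the known concentrations, [Fe²⁺] in the numerator gives [Fe²⁺] = 0.019 M.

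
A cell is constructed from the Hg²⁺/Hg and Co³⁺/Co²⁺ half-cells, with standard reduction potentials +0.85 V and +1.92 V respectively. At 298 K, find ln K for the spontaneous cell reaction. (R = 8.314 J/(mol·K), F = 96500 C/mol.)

E°_cell = +1.92 − (+0.85) = 1.07 V, with n = 2 electrons transferred.
At equilibrium E = 0, so the Nernst equation gives ln K = nFE°/RT = (2)(96500)(1.07)/((8.314)(298)) = 83.35.

ln K = 83.4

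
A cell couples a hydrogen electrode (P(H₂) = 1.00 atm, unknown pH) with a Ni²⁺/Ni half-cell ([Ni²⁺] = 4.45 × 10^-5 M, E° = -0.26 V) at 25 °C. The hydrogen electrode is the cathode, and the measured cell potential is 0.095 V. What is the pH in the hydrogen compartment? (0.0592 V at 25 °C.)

E°_cell = 0.26 V and n = 2.
log Q = n(E° − E)/0.0592 = 2×(0.26 − 0.095)/0.0592 = 5.574.
With Q = [Ni²⁺]·P(H₂) / [H⁺]^2, solving for [H⁺] gives log[H⁺] = -4.963, so pH = 4.96.

pH = 4.96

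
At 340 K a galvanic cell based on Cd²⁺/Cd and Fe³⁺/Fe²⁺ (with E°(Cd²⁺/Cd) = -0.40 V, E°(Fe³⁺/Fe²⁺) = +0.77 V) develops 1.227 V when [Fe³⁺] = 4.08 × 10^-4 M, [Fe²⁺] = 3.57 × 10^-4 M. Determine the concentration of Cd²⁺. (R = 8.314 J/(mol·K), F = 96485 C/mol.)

From the Nernst equation, ln Q = nF(E° − E)/RT = 2×96485×(1.17 − 1.227)/(8.314×340) = -3.891, so Q = 0.0204.
With Q = [Cd²⁺]·[Fe²⁺]^2/[Fe³⁺]^2 and the known concentrations, [Cd²⁺] in the numerator gives [Cd²⁺] = 0.027 M.

0.027 M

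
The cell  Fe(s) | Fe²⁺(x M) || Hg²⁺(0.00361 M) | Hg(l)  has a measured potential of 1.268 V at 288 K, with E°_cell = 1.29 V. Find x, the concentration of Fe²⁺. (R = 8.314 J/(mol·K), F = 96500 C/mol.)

From the Nernst equation, ln Q = nF(E° − E)/RT = 2×96500×(1.29 − 1.268)/(8.314×288) = 1.773, so Q = 5.89.
With Q = [Fe²⁺]/[Hg²⁺] and the known concentrations, [Fe²⁺] in the numerator gives [Fe²⁺] = 0.021 M.

0.021 M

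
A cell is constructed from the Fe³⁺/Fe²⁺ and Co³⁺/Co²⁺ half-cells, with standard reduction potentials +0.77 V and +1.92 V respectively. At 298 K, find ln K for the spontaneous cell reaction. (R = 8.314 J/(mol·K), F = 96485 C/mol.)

E°_cell = +1.92 − (+0.77) = 1.15 V, with n = 1 electron transferred.
At equilibrium E = 0, so the Nernst equation gives ln K = nFE°/RT = (1)(96485)(1.15)/((8.314)(298)) = 44.78.

ln K = 44.8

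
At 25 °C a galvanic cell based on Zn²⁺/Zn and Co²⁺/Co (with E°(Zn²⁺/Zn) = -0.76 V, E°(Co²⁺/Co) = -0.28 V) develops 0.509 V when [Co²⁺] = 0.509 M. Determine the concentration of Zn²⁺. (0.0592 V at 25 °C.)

From the Nernst equation, log Q = n(E° − E)/0.0592 = 2(0.48 − 0.509)/0.0592 = -0.980, so Q = 0.105.
With Q = [Zn²⁺]/[Co²⁺] and the known concentrations, [Zn²⁺] in the numerator gives [Zn²⁺] = 0.053 M.

0.053 M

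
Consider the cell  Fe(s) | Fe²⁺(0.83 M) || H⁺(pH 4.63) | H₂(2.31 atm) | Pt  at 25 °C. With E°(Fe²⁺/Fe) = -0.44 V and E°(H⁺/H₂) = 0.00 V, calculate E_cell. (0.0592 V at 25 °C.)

0.16 V

The hydrogen couple is the cathode, so E°_cell = 0.44 V; n = 2.
[H⁺] = 10^(−4.63) = 2.3 × 10^-5 M, and Q = [Fe²⁺]·P(H₂) / [H⁺]^2 = 3.49 × 10^9.
E = E° − (0.0592/2) log Q = 0.44 − (0.0592/2)(9.543) = 0.158 V.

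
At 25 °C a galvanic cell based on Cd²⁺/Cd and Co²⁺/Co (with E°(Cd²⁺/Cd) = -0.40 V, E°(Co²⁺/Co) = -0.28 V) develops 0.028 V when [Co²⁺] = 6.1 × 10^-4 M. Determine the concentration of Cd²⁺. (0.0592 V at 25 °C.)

From the Nernst equation, log Q = n(E° − E)/0.0592 = 2(0.12 − 0.028)/0.0592 = 3.108, so Q = 1280.
With Q = [Cd²⁺]/[Co²⁺] and the known concentrations, [Cd²⁺] in the numerator gives [Cd²⁺] = 0.78 M.

0.78 M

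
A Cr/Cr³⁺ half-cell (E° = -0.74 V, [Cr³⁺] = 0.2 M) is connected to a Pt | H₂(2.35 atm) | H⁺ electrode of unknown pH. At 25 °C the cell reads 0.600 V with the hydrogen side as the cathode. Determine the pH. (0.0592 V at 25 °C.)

E°_cell = 0.74 V and n = 6.
log Q = n(E° − E)/0.0592 = 6×(0.74 − 0.600)/0.0592 = 14.189.
With Q = [Cr³⁺]^2·P(H₂)^3 / [H⁺]^6, solving for [H⁺] gives log[H⁺] = -2.412, so pH = 2.41.

pH = 2.41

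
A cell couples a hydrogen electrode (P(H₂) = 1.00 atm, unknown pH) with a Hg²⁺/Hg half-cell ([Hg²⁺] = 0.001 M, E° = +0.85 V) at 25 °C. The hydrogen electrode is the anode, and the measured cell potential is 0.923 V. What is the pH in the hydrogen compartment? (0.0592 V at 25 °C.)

E°_cell = 0.85 V and n = 2.
log Q = n(E° − E)/0.0592 = 2×(0.85 − 0.923)/0.0592 = -2.466.
With Q = [H⁺]^2 / ([Hg²⁺]·P(H₂)), solving for [H⁺] gives log[H⁺] = -2.733, so pH = 2.73.

pH = 2.73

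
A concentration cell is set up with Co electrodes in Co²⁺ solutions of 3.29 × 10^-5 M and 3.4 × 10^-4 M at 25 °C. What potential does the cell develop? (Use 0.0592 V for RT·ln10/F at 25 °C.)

Both half-cells are Co²⁺/Co, so E°_cell = 0. The concentrated side is the cathode; the cell reaction moves Co²⁺ from high to low concentration with n = 2.
Q = [Co²⁺]_dilute/[Co²⁺]_conc = 3.29 × 10^-5/3.4 × 10^-4 = 0.0968.
E = 0 − (0.0592/2) log Q = −(0.0592/2)(-1.014) = 0.0300 V.

0.030 V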